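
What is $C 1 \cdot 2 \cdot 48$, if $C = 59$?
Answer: $5664$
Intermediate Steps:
$C 1 \cdot 2 \cdot 48 = 59 \cdot 1 \cdot 2 \cdot 48 = 59 \cdot 2 \cdot 48 = 118 \cdot 48 = 5664$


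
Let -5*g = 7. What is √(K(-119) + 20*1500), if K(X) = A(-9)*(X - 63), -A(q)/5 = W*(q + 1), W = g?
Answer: 16*√157 ≈ 200.48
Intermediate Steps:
g = -7/5 (g = -⅕*7 = -7/5 ≈ -1.4000)
W = -7/5 ≈ -1.4000
A(q) = 7 + 7*q (A(q) = -(-7)*(q + 1) = -(-7)*(1 + q) = -5*(-7/5 - 7*q/5) = 7 + 7*q)
K(X) = 3528 - 56*X (K(X) = (7 + 7*(-9))*(X - 63) = (7 - 63)*(-63 + X) = -56*(-63 + X) = 3528 - 56*X)
√(K(-119) + 20*1500) = √((3528 - 56*(-119)) + 20*1500) = √((3528 + 6664) + 30000) = √(10192 + 30000) = √40192 = 16*√157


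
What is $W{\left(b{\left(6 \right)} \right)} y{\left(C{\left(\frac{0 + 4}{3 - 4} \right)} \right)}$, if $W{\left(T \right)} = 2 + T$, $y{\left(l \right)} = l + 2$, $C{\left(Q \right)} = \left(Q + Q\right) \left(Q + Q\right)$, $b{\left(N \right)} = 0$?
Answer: $132$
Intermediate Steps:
$C{\left(Q \right)} = 4 Q^{2}$ ($C{\left(Q \right)} = 2 Q 2 Q = 4 Q^{2}$)
$y{\left(l \right)} = 2 + l$
$W{\left(b{\left(6 \right)} \right)} y{\left(C{\left(\frac{0 + 4}{3 - 4} \right)} \right)} = \left(2 + 0\right) \left(2 + 4 \left(\frac{0 + 4}{3 - 4}\right)^{2}\right) = 2 \left(2 + 4 \left(\frac{4}{-1}\right)^{2}\right) = 2 \left(2 + 4 \left(4 \left(-1\right)\right)^{2}\right) = 2 \left(2 + 4 \left(-4\right)^{2}\right) = 2 \left(2 + 4 \cdot 16\right) = 2 \left(2 + 64\right) = 2 \cdot 66 = 132$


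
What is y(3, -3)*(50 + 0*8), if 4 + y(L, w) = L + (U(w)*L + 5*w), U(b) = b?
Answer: -1250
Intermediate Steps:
y(L, w) = -4 + L + 5*w + L*w (y(L, w) = -4 + (L + (w*L + 5*w)) = -4 + (L + (L*w + 5*w)) = -4 + (L + (5*w + L*w)) = -4 + (L + 5*w + L*w) = -4 + L + 5*w + L*w)
y(3, -3)*(50 + 0*8) = (-4 + 3 + 5*(-3) + 3*(-3))*(50 + 0*8) = (-4 + 3 - 15 - 9)*(50 + 0) = -25*50 = -1250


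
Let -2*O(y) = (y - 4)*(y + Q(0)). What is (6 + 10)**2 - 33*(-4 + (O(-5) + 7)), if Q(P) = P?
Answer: 1799/2 ≈ 899.50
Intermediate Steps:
O(y) = -y*(-4 + y)/2 (O(y) = -(y - 4)*(y + 0)/2 = -(-4 + y)*y/2 = -y*(-4 + y)/2)
(6 + 10)**2 - 33*(-4 + (O(-5) + 7)) = (6 + 10)**2 - 33*(-4 + ((1/2)*(-5)*(4 - 1*(-5)) + 7)) = 16**2 - 33*(-4 + ((1/2)*(-5)*(4 + 5) + 7)) = 256 - 33*(-4 + ((1/2)*(-5)*9 + 7)) = 256 - 33*(-4 + (-45/2 + 7)) = 256 - 33*(-4 - 31/2) = 256 - 33*(-39/2) = 256 + 1287/2 = 1799/2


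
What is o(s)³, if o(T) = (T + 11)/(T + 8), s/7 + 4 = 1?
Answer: 1000/2197 ≈ 0.45517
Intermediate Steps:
s = -21 (s = -28 + 7*1 = -28 + 7 = -21)
o(T) = (11 + T)/(8 + T)
o(s)³ = ((11 - 21)/(8 - 21))³ = (-10/(-13))³ = (-1/13*(-10))³ = (10/13)³ = 1000/2197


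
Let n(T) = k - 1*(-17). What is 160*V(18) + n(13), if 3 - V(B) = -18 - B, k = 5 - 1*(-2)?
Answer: 6264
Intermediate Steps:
k = 7 (k = 5 + 2 = 7)
V(B) = 21 + B (V(B) = 3 - (-18 - B) = 3 + (18 + B) = 21 + B)
n(T) = 24 (n(T) = 7 - 1*(-17) = 7 + 17 = 24)
160*V(18) + n(13) = 160*(21 + 18) + 24 = 160*39 + 24 = 6240 + 24 = 6264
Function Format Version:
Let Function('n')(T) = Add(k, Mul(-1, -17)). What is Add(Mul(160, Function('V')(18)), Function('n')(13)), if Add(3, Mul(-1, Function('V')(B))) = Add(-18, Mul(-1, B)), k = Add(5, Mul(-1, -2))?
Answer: 6264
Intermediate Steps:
k = 7 (k = Add(5, 2) = 7)
Function('V')(B) = Add(21, B) (Function('V')(B) = Add(3, Mul(-1, Add(-18, Mul(-1, B)))) = Add(3, Add(18, B)) = Add(21, B))
Function('n')(T) = 24 (Function('n')(T) = Add(7, Mul(-1, -17)) = Add(7, 17) = 24)
Add(Mul(160, Function('V')(18)), Function('n')(13)) = Add(Mul(160, Add(21, 18)), 24) = Add(Mul(160, 39), 24) = Add(6240, 24) = 6264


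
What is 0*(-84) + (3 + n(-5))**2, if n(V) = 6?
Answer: 81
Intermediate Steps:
0*(-84) + (3 + n(-5))**2 = 0*(-84) + (3 + 6)**2 = 0 + 9**2 = 0 + 81 = 81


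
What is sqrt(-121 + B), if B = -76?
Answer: I*sqrt(197) ≈ 14.036*I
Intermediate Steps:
sqrt(-121 + B) = sqrt(-121 - 76) = sqrt(-197) = I*sqrt(197)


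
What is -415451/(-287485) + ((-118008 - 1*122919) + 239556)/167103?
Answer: 23009655506/16013201985 ≈ 1.4369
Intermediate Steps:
-415451/(-287485) + ((-118008 - 1*122919) + 239556)/167103 = -415451*(-1/287485) + ((-118008 - 122919) + 239556)*(1/167103) = 415451/287485 + (-240927 + 239556)*(1/167103) = 415451/287485 - 1371*1/167103 = 415451/287485 - 457/55701 = 23009655506/16013201985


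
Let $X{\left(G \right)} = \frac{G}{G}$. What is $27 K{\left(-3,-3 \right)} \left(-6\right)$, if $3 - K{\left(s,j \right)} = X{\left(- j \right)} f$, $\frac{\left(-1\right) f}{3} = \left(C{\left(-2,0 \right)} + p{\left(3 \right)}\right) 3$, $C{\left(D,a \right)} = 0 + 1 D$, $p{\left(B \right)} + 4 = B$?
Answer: $3888$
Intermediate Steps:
$p{\left(B \right)} = -4 + B$
$C{\left(D,a \right)} = D$ ($C{\left(D,a \right)} = 0 + D = D$)
$X{\left(G \right)} = 1$
$f = 27$ ($f = - 3 \left(-2 + \left(-4 + 3\right)\right) 3 = - 3 \left(-2 - 1\right) 3 = - 3 \left(\left(-3\right) 3\right) = \left(-3\right) \left(-9\right) = 27$)
$K{\left(s,j \right)} = -24$ ($K{\left(s,j \right)} = 3 - 1 \cdot 27 = 3 - 27 = -24$)
$27 K{\left(-3,-3 \right)} \left(-6\right) = 27 \left(\left(-24\right) \left(-6\right)\right) = 27 \cdot 144 = 3888$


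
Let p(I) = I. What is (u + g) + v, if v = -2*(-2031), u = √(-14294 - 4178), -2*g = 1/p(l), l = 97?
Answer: 788027/194 + 2*I*√4618 ≈ 4062.0 + 135.91*I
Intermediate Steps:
g = -1/194 (g = -½/97 = -½*1/97 = -1/194 ≈ -0.0051546)
u = 2*I*√4618 (u = √(-18472) = 2*I*√4618 ≈ 135.91*I)
v = 4062
(u + g) + v = (2*I*√4618 - 1/194) + 4062 = (-1/194 + 2*I*√4618) + 4062 = 788027/194 + 2*I*√4618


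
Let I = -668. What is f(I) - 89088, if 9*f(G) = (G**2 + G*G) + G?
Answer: 29996/3 ≈ 9998.7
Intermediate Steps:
f(G) = G/9 + 2*G**2/9 (f(G) = ((G**2 + G*G) + G)/9 = ((G**2 + G**2) + G)/9 = (2*G**2 + G)/9 = (G + 2*G**2)/9 = G/9 + 2*G**2/9)
f(I) - 89088 = (1/9)*(-668)*(1 + 2*(-668)) - 89088 = (1/9)*(-668)*(1 - 1336) - 89088 = (1/9)*(-668)*(-1335) - 89088 = 297260/3 - 89088 = 29996/3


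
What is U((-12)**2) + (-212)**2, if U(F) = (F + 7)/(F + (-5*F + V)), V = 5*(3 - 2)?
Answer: 25662873/571 ≈ 44944.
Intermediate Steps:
V = 5 (V = 5*1 = 5)
U(F) = (7 + F)/(5 - 4*F) (U(F) = (F + 7)/(F + (-5*F + 5)) = (7 + F)/(F + (5 - 5*F)) = (7 + F)/(5 - 4*F))
U((-12)**2) + (-212)**2 = (-7 - 1*(-12)**2)/(-5 + 4*(-12)**2) + (-212)**2 = (-7 - 1*144)/(-5 + 4*144) + 44944 = (-7 - 144)/(-5 + 576) + 44944 = -151/571 + 44944 = 25662873/571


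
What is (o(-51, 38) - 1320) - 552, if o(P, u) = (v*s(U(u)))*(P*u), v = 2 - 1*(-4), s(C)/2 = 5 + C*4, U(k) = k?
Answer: -3653064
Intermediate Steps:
s(C) = 10 + 8*C (s(C) = 2*(5 + C*4) = 2*(5 + 4*C) = 10 + 8*C)
v = 6 (v = 2 + 4 = 6)
o(P, u) = P*u*(60 + 48*u) (o(P, u) = (6*(10 + 8*u))*(P*u) = (60 + 48*u)*(P*u) = P*u*(60 + 48*u))
(o(-51, 38) - 1320) - 552 = (12*(-51)*38*(5 + 4*38) - 1320) - 552 = (12*(-51)*38*(5 + 152) - 1320) - 552 = (12*(-51)*38*157 - 1320) - 552 = (-3651192 - 1320) - 552 = -3652512 - 552 = -3653064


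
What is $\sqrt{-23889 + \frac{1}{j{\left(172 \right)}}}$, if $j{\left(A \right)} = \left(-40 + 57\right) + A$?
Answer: $\frac{2 i \sqrt{23703855}}{63} \approx 154.56 i$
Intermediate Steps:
$j{\left(A \right)} = 17 + A$
$\sqrt{-23889 + \frac{1}{j{\left(172 \right)}}} = \sqrt{-23889 + \frac{1}{17 + 172}} = \sqrt{-23889 + \frac{1}{189}} = \sqrt{- \frac{4515020}{189}} = \frac{2 i \sqrt{23703855}}{63}$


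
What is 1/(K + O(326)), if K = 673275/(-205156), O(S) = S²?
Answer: 205156/21802485781 ≈ 9.4097e-6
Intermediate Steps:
K = -673275/205156 (K = 673275*(-1/205156) = -673275/205156 ≈ -3.2818)
1/(K + O(326)) = 1/(-673275/205156 + 326²) = 1/(-673275/205156 + 106276) = 1/(21802485781/205156) = 205156/21802485781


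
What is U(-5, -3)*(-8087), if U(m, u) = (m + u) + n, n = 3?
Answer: 40435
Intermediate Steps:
U(m, u) = 3 + m + u (U(m, u) = (m + u) + 3 = 3 + m + u)
U(-5, -3)*(-8087) = (3 - 5 - 3)*(-8087) = -5*(-8087) = 40435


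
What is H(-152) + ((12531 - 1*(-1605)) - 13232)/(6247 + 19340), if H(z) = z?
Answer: -3888320/25587 ≈ -151.96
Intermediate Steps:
H(-152) + ((12531 - 1*(-1605)) - 13232)/(6247 + 19340) = -152 + ((12531 - 1*(-1605)) - 13232)/(6247 + 19340) = -152 + ((12531 + 1605) - 13232)/25587 = -152 + (14136 - 13232)*(1/25587) = -152 + 904*(1/25587) = -152 + 904/25587 = -3888320/25587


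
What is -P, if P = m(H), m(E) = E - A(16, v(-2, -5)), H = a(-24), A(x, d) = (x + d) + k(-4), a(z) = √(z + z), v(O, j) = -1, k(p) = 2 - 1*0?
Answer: 17 - 4*I*√3 ≈ 17.0 - 6.9282*I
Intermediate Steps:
k(p) = 2 (k(p) = 2 + 0 = 2)
a(z) = √2*√z (a(z) = √(2*z) = √2*√z)
A(x, d) = 2 + d + x (A(x, d) = (x + d) + 2 = (d + x) + 2 = 2 + d + x)
H = 4*I*√3 (H = √2*√(-24) = √2*(2*I*√6) = 4*I*√3 ≈ 6.9282*I)
m(E) = -17 + E (m(E) = E - (2 - 1 + 16) = E - 1*17 = E - 17 = -17 + E)
P = -17 + 4*I*√3 ≈ -17.0 + 6.9282*I
-P = -(-17 + 4*I*√3) = 17 - 4*I*√3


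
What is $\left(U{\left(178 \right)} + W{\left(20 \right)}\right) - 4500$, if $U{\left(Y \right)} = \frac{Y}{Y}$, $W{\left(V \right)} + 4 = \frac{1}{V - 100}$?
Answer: $- \frac{360241}{80} \approx -4503.0$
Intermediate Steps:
$W{\left(V \right)} = -4 + \frac{1}{-100 + V}$ ($W{\left(V \right)} = -4 + \frac{1}{V - 100} = -4 + \frac{1}{-100 + V}$)
$U{\left(Y \right)} = 1$
$\left(U{\left(178 \right)} + W{\left(20 \right)}\right) - 4500 = \left(1 + \frac{401 - 80}{-100 + 20}\right) - 4500 = \left(1 + \frac{401 - 80}{-80}\right) - 4500 = \left(1 - \frac{321}{80}\right) - 4500 = - \frac{241}{80} - 4500 = - \frac{360241}{80}$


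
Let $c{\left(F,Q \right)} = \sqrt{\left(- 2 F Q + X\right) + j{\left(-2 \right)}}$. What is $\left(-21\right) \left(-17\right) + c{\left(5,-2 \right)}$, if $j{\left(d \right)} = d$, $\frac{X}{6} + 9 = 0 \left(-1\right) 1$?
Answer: $357 + 6 i \approx 357.0 + 6.0 i$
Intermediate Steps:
$X = -54$ ($X = -54 + 6 \cdot 0 \left(-1\right) 1 = -54 + 6 \cdot 0 \cdot 1 = -54 + 6 \cdot 0 = -54 + 0 = -54$)
$c{\left(F,Q \right)} = \sqrt{-56 - 2 F Q}$ ($c{\left(F,Q \right)} = \sqrt{\left(- 2 F Q - 54\right) - 2} = \sqrt{\left(-54 - 2 F Q\right) - 2} = \sqrt{-56 - 2 F Q}$)
$\left(-21\right) \left(-17\right) + c{\left(5,-2 \right)} = \left(-21\right) \left(-17\right) + \sqrt{-56 - 10 \left(-2\right)} = 357 + \sqrt{-56 + 20} = 357 + \sqrt{-36} = 357 + 6 i$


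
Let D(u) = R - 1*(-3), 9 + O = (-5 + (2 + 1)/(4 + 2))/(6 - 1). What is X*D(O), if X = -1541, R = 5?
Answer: -12328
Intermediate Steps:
O = -99/10 (O = -9 + (-5 + (2 + 1)/(4 + 2))/(6 - 1) = -9 + (-5 + 3/6)/5 = -9 + (-5 + 3*(⅙))*(⅕) = -9 + (-5 + ½)*(⅕) = -9 - 9/2*⅕ = -9 - 9/10 = -99/10 ≈ -9.9000)
D(u) = 8 (D(u) = 5 - 1*(-3) = 5 + 3 = 8)
X*D(O) = -1541*8 = -12328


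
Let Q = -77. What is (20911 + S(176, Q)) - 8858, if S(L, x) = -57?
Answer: 11996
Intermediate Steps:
(20911 + S(176, Q)) - 8858 = (20911 - 57) - 8858 = 20854 - 8858 = 11996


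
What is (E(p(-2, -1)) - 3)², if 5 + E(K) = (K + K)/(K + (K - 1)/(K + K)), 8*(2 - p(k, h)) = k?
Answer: 320356/8281 ≈ 38.686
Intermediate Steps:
p(k, h) = 2 - k/8
E(K) = -5 + 2*K/(K + (-1 + K)/(2*K)) (E(K) = -5 + (K + K)/(K + (K - 1)/(K + K)) = -5 + (2*K)/(K + (-1 + K)/((2*K))) = -5 + (2*K)/(K + (-1 + K)*(1/(2*K))) = -5 + (2*K)/(K + (-1 + K)/(2*K)) = -5 + 2*K/(K + (-1 + K)/(2*K)))
(E(p(-2, -1)) - 3)² = ((5 - 6*(2 - ⅛*(-2))² - 5*(2 - ⅛*(-2)))/(-1 + (2 - ⅛*(-2)) + 2*(2 - ⅛*(-2))²) - 3)² = ((5 - 6*(2 + ¼)² - 5*(2 + ¼))/(-1 + (2 + ¼) + 2*(2 + ¼)²) - 3)² = ((5 - 6*(9/4)² - 5*9/4)/(-1 + 9/4 + 2*(9/4)²) - 3)² = ((5 - 6*81/16 - 45/4)/(-1 + 9/4 + 2*(81/16)) - 3)² = ((5 - 243/8 - 45/4)/(-1 + 9/4 + 81/8) - 3)² = (-293/8/(91/8) - 3)² = ((8/91)*(-293/8) - 3)² = (-293/91 - 3)² = (-566/91)² = 320356/8281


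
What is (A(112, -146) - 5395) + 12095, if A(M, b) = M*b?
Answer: -9652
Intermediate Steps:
(A(112, -146) - 5395) + 12095 = (112*(-146) - 5395) + 12095 = (-16352 - 5395) + 12095 = -21747 + 12095 = -9652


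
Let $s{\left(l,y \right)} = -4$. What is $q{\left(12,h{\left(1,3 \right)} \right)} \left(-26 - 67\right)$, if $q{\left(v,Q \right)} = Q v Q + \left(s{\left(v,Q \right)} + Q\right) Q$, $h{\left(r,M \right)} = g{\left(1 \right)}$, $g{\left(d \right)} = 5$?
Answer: $-28365$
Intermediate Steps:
$h{\left(r,M \right)} = 5$
$q{\left(v,Q \right)} = Q \left(-4 + Q\right) + v Q^{2}$ ($q{\left(v,Q \right)} = Q v Q + \left(-4 + Q\right) Q = v Q^{2} + Q \left(-4 + Q\right) = Q \left(-4 + Q\right) + v Q^{2}$)
$q{\left(12,h{\left(1,3 \right)} \right)} \left(-26 - 67\right) = 5 \left(-4 + 5 + 5 \cdot 12\right) \left(-26 - 67\right) = 5 \left(-4 + 5 + 60\right) \left(-93\right) = 5 \cdot 61 \left(-93\right) = 305 \left(-93\right) = -28365$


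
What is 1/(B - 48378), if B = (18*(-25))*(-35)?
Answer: -1/32628 ≈ -3.0649e-5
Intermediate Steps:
B = 15750 (B = -450*(-35) = 15750)
1/(B - 48378) = 1/(15750 - 48378) = 1/(-32628) = -1/32628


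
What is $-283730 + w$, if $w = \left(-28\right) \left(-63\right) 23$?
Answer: $-243158$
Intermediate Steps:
$w = 40572$ ($w = 1764 \cdot 23 = 40572$)
$-283730 + w = -283730 + 40572 = -243158$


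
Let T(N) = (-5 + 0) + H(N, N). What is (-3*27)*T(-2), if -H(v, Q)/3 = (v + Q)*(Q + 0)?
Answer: 2349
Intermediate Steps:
H(v, Q) = -3*Q*(Q + v) (H(v, Q) = -3*(v + Q)*(Q + 0) = -3*(Q + v)*Q = -3*Q*(Q + v))
T(N) = -5 - 6*N**2 (T(N) = (-5 + 0) - 3*N*(N + N) = -5 - 3*N*2*N = -5 - 6*N**2)
(-3*27)*T(-2) = (-3*27)*(-5 - 6*(-2)**2) = -81*(-5 - 6*4) = -81*(-5 - 24) = -81*(-29) = 2349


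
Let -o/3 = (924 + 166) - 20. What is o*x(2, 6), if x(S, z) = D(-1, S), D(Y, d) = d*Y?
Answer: 6420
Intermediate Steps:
D(Y, d) = Y*d
x(S, z) = -S
o = -3210 (o = -3*((924 + 166) - 20) = -3*(1090 - 20) = -3*1070 = -3210)
o*x(2, 6) = -(-3210)*2 = -3210*(-2) = 6420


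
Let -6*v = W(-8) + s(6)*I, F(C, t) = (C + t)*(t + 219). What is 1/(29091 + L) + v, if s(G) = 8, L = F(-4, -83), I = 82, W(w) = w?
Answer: -1863971/17259 ≈ -108.00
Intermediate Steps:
F(C, t) = (219 + t)*(C + t) (F(C, t) = (C + t)*(219 + t) = (219 + t)*(C + t))
L = -11832 (L = (-83)**2 + 219*(-4) + 219*(-83) - 4*(-83) = 6889 - 876 - 18177 + 332 = -11832)
v = -108 (v = -(-8 + 8*82)/6 = -(-8 + 656)/6 = -1/6*648 = -108)
1/(29091 + L) + v = 1/(29091 - 11832) - 108 = 1/17259 - 108 = -1863971/17259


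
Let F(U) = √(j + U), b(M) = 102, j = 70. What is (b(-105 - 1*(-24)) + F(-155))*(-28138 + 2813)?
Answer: -2583150 - 25325*I*√85 ≈ -2.5832e+6 - 2.3349e+5*I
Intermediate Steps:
F(U) = √(70 + U)
(b(-105 - 1*(-24)) + F(-155))*(-28138 + 2813) = (102 + √(70 - 155))*(-28138 + 2813) = (102 + √(-85))*(-25325) = (102 + I*√85)*(-25325) = -2583150 - 25325*I*√85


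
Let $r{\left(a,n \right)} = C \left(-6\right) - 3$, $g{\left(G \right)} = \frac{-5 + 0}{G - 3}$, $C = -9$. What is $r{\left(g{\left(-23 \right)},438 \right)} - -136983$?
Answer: $137034$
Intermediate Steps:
$g{\left(G \right)} = - \frac{5}{-3 + G}$
$r{\left(a,n \right)} = 51$ ($r{\left(a,n \right)} = \left(-9\right) \left(-6\right) - 3 = 54 - 3 = 51$)
$r{\left(g{\left(-23 \right)},438 \right)} - -136983 = 51 - -136983 = 51 + 136983 = 137034$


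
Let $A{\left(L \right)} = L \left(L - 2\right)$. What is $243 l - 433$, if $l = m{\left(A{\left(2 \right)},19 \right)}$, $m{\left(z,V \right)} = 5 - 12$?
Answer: $-2134$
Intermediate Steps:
$A{\left(L \right)} = L \left(-2 + L\right)$
$m{\left(z,V \right)} = -7$ ($m{\left(z,V \right)} = 5 - 12 = -7$)
$l = -7$
$243 l - 433 = 243 \left(-7\right) - 433 = -1701 - 433 = -2134$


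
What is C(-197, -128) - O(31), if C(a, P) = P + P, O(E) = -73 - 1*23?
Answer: -160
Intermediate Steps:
O(E) = -96 (O(E) = -73 - 23 = -96)
C(a, P) = 2*P
C(-197, -128) - O(31) = 2*(-128) - 1*(-96) = -256 + 96 = -160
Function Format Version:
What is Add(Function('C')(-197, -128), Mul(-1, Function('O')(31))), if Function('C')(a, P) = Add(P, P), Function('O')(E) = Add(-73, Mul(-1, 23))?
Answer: -160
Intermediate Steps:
Function('O')(E) = -96 (Function('O')(E) = Add(-73, -23) = -96)
Function('C')(a, P) = Mul(2, P)
Add(Function('C')(-197, -128), Mul(-1, Function('O')(31))) = Add(Mul(2, -128), Mul(-1, -96)) = Add(-256, 96) = -160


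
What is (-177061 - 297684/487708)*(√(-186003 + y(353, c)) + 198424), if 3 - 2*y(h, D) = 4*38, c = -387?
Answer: -4283694574234432/121927 - 528920478716*I*√310/121927 ≈ -3.5133e+10 - 7.6378e+7*I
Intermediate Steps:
y(h, D) = -149/2 (y(h, D) = 3/2 - 2*38 = 3/2 - ½*152 = 3/2 - 76 = -149/2)
(-177061 - 297684/487708)*(√(-186003 + y(353, c)) + 198424) = (-177061 - 297684/487708)*(√(-186003 - 149/2) + 198424) = (-177061 - 297684*1/487708)*(√(-372155/2) + 198424) = (-177061 - 74421/121927)*(49*I*√310/2 + 198424) = -21588590968*(198424 + 49*I*√310/2)/121927 = -4283694574234432/121927 - 528920478716*I*√310/121927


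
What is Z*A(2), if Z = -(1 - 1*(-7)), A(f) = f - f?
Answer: 0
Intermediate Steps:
A(f) = 0
Z = -8 (Z = -(1 + 7) = -1*8 = -8)
Z*A(2) = -8*0 = 0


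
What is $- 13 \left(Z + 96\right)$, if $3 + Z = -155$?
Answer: $806$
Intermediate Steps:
$Z = -158$ ($Z = -3 - 155 = -158$)
$- 13 \left(Z + 96\right) = - 13 \left(-158 + 96\right) = \left(-13\right) \left(-62\right) = 806$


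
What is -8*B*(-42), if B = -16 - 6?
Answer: -7392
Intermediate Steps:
B = -22
-8*B*(-42) = -8*(-22)*(-42) = 176*(-42) = -7392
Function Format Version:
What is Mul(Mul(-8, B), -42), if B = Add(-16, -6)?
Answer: -7392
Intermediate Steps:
B = -22
Mul(Mul(-8, B), -42) = Mul(Mul(-8, -22), -42) = Mul(176, -42) = -7392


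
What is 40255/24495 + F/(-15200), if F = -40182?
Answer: 159613409/37232400 ≈ 4.2869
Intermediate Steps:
40255/24495 + F/(-15200) = 40255/24495 - 40182/(-15200) = 40255*(1/24495) - 40182*(-1/15200) = 8051/4899 + 20091/7600 = 159613409/37232400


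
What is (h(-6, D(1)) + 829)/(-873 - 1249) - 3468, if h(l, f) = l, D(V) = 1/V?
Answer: -7359919/2122 ≈ -3468.4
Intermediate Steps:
(h(-6, D(1)) + 829)/(-873 - 1249) - 3468 = (-6 + 829)/(-873 - 1249) - 3468 = 823/(-2122) - 3468 = 823*(-1/2122) - 3468 = -823/2122 - 3468 = -7359919/2122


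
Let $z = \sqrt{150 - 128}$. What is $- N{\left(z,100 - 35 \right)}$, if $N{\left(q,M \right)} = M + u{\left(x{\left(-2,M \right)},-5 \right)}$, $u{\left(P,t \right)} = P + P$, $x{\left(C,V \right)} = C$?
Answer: $-61$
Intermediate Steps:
$z = \sqrt{22} \approx 4.6904$
$u{\left(P,t \right)} = 2 P$
$N{\left(q,M \right)} = -4 + M$ ($N{\left(q,M \right)} = M + 2 \left(-2\right) = M - 4 = -4 + M$)
$- N{\left(z,100 - 35 \right)} = - (-4 + \left(100 - 35\right)) = - (-4 + 65) = \left(-1\right) 61 = -61$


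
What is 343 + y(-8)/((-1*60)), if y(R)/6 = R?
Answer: 1719/5 ≈ 343.80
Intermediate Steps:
y(R) = 6*R
343 + y(-8)/((-1*60)) = 343 + (6*(-8))/((-1*60)) = 343 - 48/(-60) = 343 - 1/60*(-48) = 343 + 4/5 = 1719/5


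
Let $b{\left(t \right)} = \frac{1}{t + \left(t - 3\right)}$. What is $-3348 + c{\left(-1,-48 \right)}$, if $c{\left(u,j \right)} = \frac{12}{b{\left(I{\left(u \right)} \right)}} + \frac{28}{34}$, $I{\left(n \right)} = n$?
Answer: $- \frac{57922}{17} \approx -3407.2$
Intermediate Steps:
$b{\left(t \right)} = \frac{1}{-3 + 2 t}$ ($b{\left(t \right)} = \frac{1}{t + \left(t - 3\right)} = \frac{1}{t + \left(-3 + t\right)} = \frac{1}{-3 + 2 t}$)
$c{\left(u,j \right)} = - \frac{598}{17} + 24 u$ ($c{\left(u,j \right)} = \frac{12}{\frac{1}{-3 + 2 u}} + \frac{28}{34} = 12 \left(-3 + 2 u\right) + 28 \cdot \frac{1}{34} = \left(-36 + 24 u\right) + \frac{14}{17} = - \frac{598}{17} + 24 u$)
$-3348 + c{\left(-1,-48 \right)} = -3348 + \left(- \frac{598}{17} + 24 \left(-1\right)\right) = -3348 - \frac{1006}{17} = - \frac{57922}{17}$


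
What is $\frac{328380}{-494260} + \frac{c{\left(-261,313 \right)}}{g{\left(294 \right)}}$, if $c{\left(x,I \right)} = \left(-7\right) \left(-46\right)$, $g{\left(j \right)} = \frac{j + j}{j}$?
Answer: $\frac{304798}{1901} \approx 160.34$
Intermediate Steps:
$g{\left(j \right)} = 2$ ($g{\left(j \right)} = \frac{2 j}{j} = 2$)
$c{\left(x,I \right)} = 322$
$\frac{328380}{-494260} + \frac{c{\left(-261,313 \right)}}{g{\left(294 \right)}} = \frac{328380}{-494260} + \frac{322}{2} = 328380 \left(- \frac{1}{494260}\right) + 322 \cdot \frac{1}{2} = - \frac{1263}{1901} + 161 = \frac{304798}{1901}$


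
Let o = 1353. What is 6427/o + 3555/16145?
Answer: 21714766/4368837 ≈ 4.9704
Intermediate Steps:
6427/o + 3555/16145 = 6427/1353 + 3555/16145 = 6427*(1/1353) + 3555*(1/16145) = 6427/1353 + 711/3229 = 21714766/4368837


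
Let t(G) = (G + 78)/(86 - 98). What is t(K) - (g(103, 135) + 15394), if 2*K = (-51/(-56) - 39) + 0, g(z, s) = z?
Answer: -6944857/448 ≈ -15502.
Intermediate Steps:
K = -2133/112 (K = ((-51/(-56) - 39) + 0)/2 = ((-51*(-1/56) - 39) + 0)/2 = ((51/56 - 39) + 0)/2 = (-2133/56 + 0)/2 = (½)*(-2133/56) = -2133/112 ≈ -19.045)
t(G) = -13/2 - G/12 (t(G) = (78 + G)/(-12) = (78 + G)*(-1/12) = -13/2 - G/12)
t(K) - (g(103, 135) + 15394) = (-13/2 - 1/12*(-2133/112)) - (103 + 15394) = (-13/2 + 711/448) - 1*15497 = -2201/448 - 15497 = -6944857/448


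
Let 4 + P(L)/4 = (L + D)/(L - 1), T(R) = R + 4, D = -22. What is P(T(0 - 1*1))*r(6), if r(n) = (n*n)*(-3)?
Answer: 5832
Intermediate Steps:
T(R) = 4 + R
r(n) = -3*n² (r(n) = n²*(-3) = -3*n²)
P(L) = -16 + 4*(-22 + L)/(-1 + L) (P(L) = -16 + 4*((L - 22)/(L - 1)) = -16 + 4*((-22 + L)/(-1 + L)) = -16 + 4*(-22 + L)/(-1 + L))
P(T(0 - 1*1))*r(6) = (12*(-6 - (4 + (0 - 1*1)))/(-1 + (4 + (0 - 1*1))))*(-3*6²) = (12*(-6 - (4 + (0 - 1)))/(-1 + (4 + (0 - 1))))*(-3*36) = (12*(-6 - (4 - 1))/(-1 + (4 - 1)))*(-108) = (12*(-6 - 1*3)/(-1 + 3))*(-108) = (12*(-6 - 3)/2)*(-108) = (12*(½)*(-9))*(-108) = -54*(-108) = 5832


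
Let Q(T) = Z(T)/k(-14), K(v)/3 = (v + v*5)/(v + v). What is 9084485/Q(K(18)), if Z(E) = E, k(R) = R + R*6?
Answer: -890279530/9 ≈ -9.8920e+7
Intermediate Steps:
k(R) = 7*R (k(R) = R + 6*R = 7*R)
K(v) = 9 (K(v) = 3*((v + v*5)/(v + v)) = 3*((v + 5*v)/((2*v))) = 3*((6*v)*(1/(2*v))) = 3*3 = 9)
Q(T) = -T/98 (Q(T) = T/((7*(-14))) = T/(-98) = T*(-1/98) = -T/98)
9084485/Q(K(18)) = 9084485/((-1/98*9)) = 9084485/(-9/98) = 9084485*(-98/9) = -890279530/9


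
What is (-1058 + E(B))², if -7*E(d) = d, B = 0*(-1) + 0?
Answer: 1119364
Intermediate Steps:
B = 0 (B = 0 + 0 = 0)
E(d) = -d/7
(-1058 + E(B))² = (-1058 - ⅐*0)² = (-1058 + 0)² = (-1058)² = 1119364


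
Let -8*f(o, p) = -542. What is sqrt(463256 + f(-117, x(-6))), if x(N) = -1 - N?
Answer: sqrt(1853295)/2 ≈ 680.68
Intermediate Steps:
f(o, p) = 271/4 (f(o, p) = -1/8*(-542) = 271/4)
sqrt(463256 + f(-117, x(-6))) = sqrt(463256 + 271/4) = sqrt(1853295/4) = sqrt(1853295)/2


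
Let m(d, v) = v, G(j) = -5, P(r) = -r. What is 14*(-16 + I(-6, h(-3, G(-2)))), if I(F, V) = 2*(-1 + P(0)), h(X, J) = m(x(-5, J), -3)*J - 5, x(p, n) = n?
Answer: -252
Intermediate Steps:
h(X, J) = -5 - 3*J (h(X, J) = -3*J - 5 = -5 - 3*J)
I(F, V) = -2 (I(F, V) = 2*(-1 - 1*0) = 2*(-1 + 0) = 2*(-1) = -2)
14*(-16 + I(-6, h(-3, G(-2)))) = 14*(-16 - 2) = 14*(-18) = -252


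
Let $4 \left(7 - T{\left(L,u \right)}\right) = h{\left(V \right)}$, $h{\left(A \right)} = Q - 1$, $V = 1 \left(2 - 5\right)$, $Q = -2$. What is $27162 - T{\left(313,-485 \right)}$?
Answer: $\frac{108617}{4} \approx 27154.0$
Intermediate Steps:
$V = -3$ ($V = 1 \left(-3\right) = -3$)
$h{\left(A \right)} = -3$ ($h{\left(A \right)} = -2 - 1 = -3$)
$T{\left(L,u \right)} = \frac{31}{4}$ ($T{\left(L,u \right)} = 7 - - \frac{3}{4} = 7 + \frac{3}{4} = \frac{31}{4}$)
$27162 - T{\left(313,-485 \right)} = 27162 - \frac{31}{4} = \frac{108617}{4}$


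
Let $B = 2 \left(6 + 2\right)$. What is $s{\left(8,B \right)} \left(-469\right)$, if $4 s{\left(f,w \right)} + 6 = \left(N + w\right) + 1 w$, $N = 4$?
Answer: $- \frac{7035}{2} \approx -3517.5$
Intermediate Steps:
$B = 16$ ($B = 2 \cdot 8 = 16$)
$s{\left(f,w \right)} = - \frac{1}{2} + \frac{w}{2}$ ($s{\left(f,w \right)} = - \frac{3}{2} + \frac{\left(4 + w\right) + 1 w}{4} = - \frac{3}{2} + \frac{\left(4 + w\right) + w}{4} = - \frac{3}{2} + \frac{4 + 2 w}{4} = - \frac{3}{2} + \left(1 + \frac{w}{2}\right) = - \frac{1}{2} + \frac{w}{2}$)
$s{\left(8,B \right)} \left(-469\right) = \left(- \frac{1}{2} + \frac{1}{2} \cdot 16\right) \left(-469\right) = \left(- \frac{1}{2} + 8\right) \left(-469\right) = \frac{15}{2} \left(-469\right) = - \frac{7035}{2}$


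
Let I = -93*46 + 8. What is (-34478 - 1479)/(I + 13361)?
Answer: -35957/9091 ≈ -3.9552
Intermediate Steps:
I = -4270 (I = -4278 + 8 = -4270)
(-34478 - 1479)/(I + 13361) = (-34478 - 1479)/(-4270 + 13361) = -35957/9091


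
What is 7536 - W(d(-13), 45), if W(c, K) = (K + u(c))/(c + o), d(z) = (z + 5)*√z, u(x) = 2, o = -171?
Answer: 226638165/30073 - 376*I*√13/30073 ≈ 7536.3 - 0.04508*I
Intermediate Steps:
d(z) = √z*(5 + z) (d(z) = (5 + z)*√z = √z*(5 + z))
W(c, K) = (2 + K)/(-171 + c) (W(c, K) = (K + 2)/(c - 171) = (2 + K)/(-171 + c))
7536 - W(d(-13), 45) = 7536 - (2 + 45)/(-171 + √(-13)*(5 - 13)) = 7536 - 47/(-171 + (I*√13)*(-8)) = 7536 - 47/(-171 - 8*I*√13)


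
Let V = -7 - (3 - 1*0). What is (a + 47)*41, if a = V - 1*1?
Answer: 1476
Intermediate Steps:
V = -10 (V = -7 - (3 + 0) = -7 - 1*3 = -7 - 3 = -10)
a = -11 (a = -10 - 1*1 = -10 - 1 = -11)
(a + 47)*41 = (-11 + 47)*41 = 36*41 = 1476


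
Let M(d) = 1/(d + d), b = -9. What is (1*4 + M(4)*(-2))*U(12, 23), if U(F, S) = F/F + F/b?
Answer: -5/4 ≈ -1.2500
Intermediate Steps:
U(F, S) = 1 - F/9 (U(F, S) = F/F + F/(-9) = 1 + F*(-⅑) = 1 - F/9)
M(d) = 1/(2*d)
(1*4 + M(4)*(-2))*U(12, 23) = (1*4 + ((½)/4)*(-2))*(1 - ⅑*12) = (4 + ((½)*(¼))*(-2))*(1 - 4/3) = (4 + (⅛)*(-2))*(-⅓) = (4 - ¼)*(-⅓) = (15/4)*(-⅓) = -5/4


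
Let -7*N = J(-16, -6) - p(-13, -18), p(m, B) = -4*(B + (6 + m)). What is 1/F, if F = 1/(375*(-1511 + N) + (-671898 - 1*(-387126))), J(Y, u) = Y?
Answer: -5916279/7 ≈ -8.4518e+5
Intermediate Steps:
p(m, B) = -24 - 4*B - 4*m (p(m, B) = -4*(6 + B + m) = -24 - 4*B - 4*m)
N = 116/7 (N = -(-16 - (-24 - 4*(-18) - 4*(-13)))/7 = -(-16 - (-24 + 72 + 52))/7 = -(-16 - 1*100)/7 = -(-16 - 100)/7 = -1/7*(-116) = 116/7 ≈ 16.571)
F = -7/5916279 (F = 1/(375*(-1511 + 116/7) + (-671898 - 1*(-387126))) = 1/(375*(-10461/7) + (-671898 + 387126)) = 1/(-3922875/7 - 284772) = 1/(-5916279/7) = -7/5916279 ≈ -1.1832e-6)
1/F = 1/(-7/5916279) = -5916279/7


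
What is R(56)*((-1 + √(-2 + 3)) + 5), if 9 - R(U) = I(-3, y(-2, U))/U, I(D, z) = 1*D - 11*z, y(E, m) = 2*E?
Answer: 2315/56 ≈ 41.339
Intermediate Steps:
I(D, z) = D - 11*z
R(U) = 9 - 41/U (R(U) = 9 - (-3 - 22*(-2))/U = 9 - (-3 - 11*(-4))/U = 9 - (-3 + 44)/U = 9 - 41/U)
R(56)*((-1 + √(-2 + 3)) + 5) = (9 - 41/56)*((-1 + √(-2 + 3)) + 5) = (9 - 41*1/56)*((-1 + √1) + 5) = (9 - 41/56)*((-1 + 1) + 5) = 463*(0 + 5)/56 = (463/56)*5 = 2315/56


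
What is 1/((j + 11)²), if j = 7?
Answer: 1/324 ≈ 0.0030864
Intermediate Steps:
1/((j + 11)²) = 1/((7 + 11)²) = 1/(18²) = 1/324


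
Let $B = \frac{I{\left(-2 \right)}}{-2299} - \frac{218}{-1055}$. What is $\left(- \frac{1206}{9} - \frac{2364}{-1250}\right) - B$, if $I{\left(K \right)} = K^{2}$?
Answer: $- \frac{40114948802}{303180625} \approx -132.31$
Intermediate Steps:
$B = \frac{496962}{2425445}$ ($B = \frac{\left(-2\right)^{2}}{-2299} - \frac{218}{-1055} = 4 \left(- \frac{1}{2299}\right) - - \frac{218}{1055} = - \frac{4}{2299} + \frac{218}{1055} = \frac{496962}{2425445} \approx 0.2049$)
$\left(- \frac{1206}{9} - \frac{2364}{-1250}\right) - B = \left(- \frac{1206}{9} - \frac{2364}{-1250}\right) - \frac{496962}{2425445} = \left(\left(-1206\right) \frac{1}{9} - - \frac{1182}{625}\right) - \frac{496962}{2425445} = \left(-134 + \frac{1182}{625}\right) - \frac{496962}{2425445} = - \frac{82568}{625} - \frac{496962}{2425445} = - \frac{40114948802}{303180625}$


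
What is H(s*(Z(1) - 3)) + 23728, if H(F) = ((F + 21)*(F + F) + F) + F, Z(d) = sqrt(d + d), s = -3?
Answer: 24322 - 240*sqrt(2) ≈ 23983.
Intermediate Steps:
Z(d) = sqrt(2)*sqrt(d) (Z(d) = sqrt(2*d) = sqrt(2)*sqrt(d))
H(F) = 2*F + 2*F*(21 + F) (H(F) = ((21 + F)*(2*F) + F) + F = (2*F*(21 + F) + F) + F = (F + 2*F*(21 + F)) + F = 2*F + 2*F*(21 + F))
H(s*(Z(1) - 3)) + 23728 = 2*(-3*(sqrt(2)*sqrt(1) - 3))*(22 - 3*(sqrt(2)*sqrt(1) - 3)) + 23728 = 2*(-3*(sqrt(2)*1 - 3))*(22 - 3*(sqrt(2)*1 - 3)) + 23728 = 2*(-3*(sqrt(2) - 3))*(22 - 3*(sqrt(2) - 3)) + 23728 = 2*(-3*(-3 + sqrt(2)))*(22 - 3*(-3 + sqrt(2))) + 23728 = 2*(9 - 3*sqrt(2))*(22 + (9 - 3*sqrt(2))) + 23728 = 2*(9 - 3*sqrt(2))*(31 - 3*sqrt(2)) + 23728 = 23728 + 2*(9 - 3*sqrt(2))*(31 - 3*sqrt(2))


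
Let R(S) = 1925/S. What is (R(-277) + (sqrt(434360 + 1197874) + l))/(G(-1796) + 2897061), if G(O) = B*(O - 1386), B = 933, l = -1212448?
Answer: 111950007/6624455 - sqrt(1632234)/71745 ≈ 16.882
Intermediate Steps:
G(O) = -1293138 + 933*O (G(O) = 933*(O - 1386) = 933*(-1386 + O) = -1293138 + 933*O)
(R(-277) + (sqrt(434360 + 1197874) + l))/(G(-1796) + 2897061) = (1925/(-277) + (sqrt(434360 + 1197874) - 1212448))/((-1293138 + 933*(-1796)) + 2897061) = (1925*(-1/277) + (sqrt(1632234) - 1212448))/((-1293138 - 1675668) + 2897061) = (-1925/277 + (-1212448 + sqrt(1632234)))/(-2968806 + 2897061) = (-335850021/277 + sqrt(1632234))/(-71745) = (-335850021/277 + sqrt(1632234))*(-1/71745) = 111950007/6624455 - sqrt(1632234)/71745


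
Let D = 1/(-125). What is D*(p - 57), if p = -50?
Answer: 107/125 ≈ 0.85600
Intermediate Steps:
D = -1/125 ≈ -0.0080000
D*(p - 57) = -(-50 - 57)/125 = -1/125*(-107) = 107/125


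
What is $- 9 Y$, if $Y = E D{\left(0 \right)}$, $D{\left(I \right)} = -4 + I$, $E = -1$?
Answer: $-36$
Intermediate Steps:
$Y = 4$ ($Y = - (-4 + 0) = \left(-1\right) \left(-4\right) = 4$)
$- 9 Y = \left(-9\right) 4 = -36$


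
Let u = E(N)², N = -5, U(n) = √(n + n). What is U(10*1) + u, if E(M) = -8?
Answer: 64 + 2*√5 ≈ 68.472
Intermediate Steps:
U(n) = √2*√n (U(n) = √(2*n) = √2*√n)
u = 64 (u = (-8)² = 64)
U(10*1) + u = √2*√(10*1) + 64 = √2*√10 + 64 = 2*√5 + 64 = 64 + 2*√5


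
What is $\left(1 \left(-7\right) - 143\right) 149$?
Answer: $-22350$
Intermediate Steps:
$\left(1 \left(-7\right) - 143\right) 149 = \left(-7 - 143\right) 149 = \left(-150\right) 149 = -22350$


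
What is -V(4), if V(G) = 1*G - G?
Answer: 0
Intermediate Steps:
V(G) = 0 (V(G) = G - G = 0)
-V(4) = -1*0 = 0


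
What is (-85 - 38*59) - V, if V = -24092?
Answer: 21765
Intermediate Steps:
(-85 - 38*59) - V = (-85 - 38*59) - 1*(-24092) = (-85 - 2242) + 24092 = -2327 + 24092 = 21765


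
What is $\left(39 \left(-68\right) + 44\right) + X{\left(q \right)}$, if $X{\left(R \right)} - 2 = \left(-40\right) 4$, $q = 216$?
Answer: $-2766$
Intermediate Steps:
$X{\left(R \right)} = -158$ ($X{\left(R \right)} = 2 - 160 = -158$)
$\left(39 \left(-68\right) + 44\right) + X{\left(q \right)} = \left(39 \left(-68\right) + 44\right) - 158 = \left(-2652 + 44\right) - 158 = -2608 - 158 = -2766$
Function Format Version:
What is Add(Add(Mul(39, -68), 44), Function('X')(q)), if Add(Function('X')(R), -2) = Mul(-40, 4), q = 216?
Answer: -2766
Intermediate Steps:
Function('X')(R) = -158 (Function('X')(R) = Add(2, Mul(-40, 4)) = Add(2, -160) = -158)
Add(Add(Mul(39, -68), 44), Function('X')(q)) = Add(Add(Mul(39, -68), 44), -158) = Add(Add(-2652, 44), -158) = Add(-2608, -158) = -2766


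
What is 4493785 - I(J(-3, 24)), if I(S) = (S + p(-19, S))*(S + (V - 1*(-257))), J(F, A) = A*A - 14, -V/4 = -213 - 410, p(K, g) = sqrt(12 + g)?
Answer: 2633003 - 3311*sqrt(574) ≈ 2.5537e+6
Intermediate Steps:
V = 2492 (V = -4*(-213 - 410) = -4*(-623) = 2492)
J(F, A) = -14 + A**2 (J(F, A) = A**2 - 14 = -14 + A**2)
I(S) = (2749 + S)*(S + sqrt(12 + S)) (I(S) = (S + sqrt(12 + S))*(S + (2492 - 1*(-257))) = (S + sqrt(12 + S))*(S + (2492 + 257)) = (S + sqrt(12 + S))*(S + 2749) = (S + sqrt(12 + S))*(2749 + S) = (2749 + S)*(S + sqrt(12 + S)))
4493785 - I(J(-3, 24)) = 4493785 - ((-14 + 24**2)**2 + 2749*(-14 + 24**2) + 2749*sqrt(12 + (-14 + 24**2)) + (-14 + 24**2)*sqrt(12 + (-14 + 24**2))) = 4493785 - ((-14 + 576)**2 + 2749*(-14 + 576) + 2749*sqrt(12 + (-14 + 576)) + (-14 + 576)*sqrt(12 + (-14 + 576))) = 4493785 - (562**2 + 2749*562 + 2749*sqrt(12 + 562) + 562*sqrt(12 + 562)) = 4493785 - (315844 + 1544938 + 2749*sqrt(574) + 562*sqrt(574)) = 4493785 - (1860782 + 3311*sqrt(574)) = 4493785 + (-1860782 - 3311*sqrt(574)) = 2633003 - 3311*sqrt(574)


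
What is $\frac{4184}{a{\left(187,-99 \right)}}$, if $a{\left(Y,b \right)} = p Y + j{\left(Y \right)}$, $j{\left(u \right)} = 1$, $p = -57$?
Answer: $- \frac{2092}{5329} \approx -0.39257$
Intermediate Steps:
$a{\left(Y,b \right)} = 1 - 57 Y$ ($a{\left(Y,b \right)} = - 57 Y + 1 = 1 - 57 Y$)
$\frac{4184}{a{\left(187,-99 \right)}} = \frac{4184}{1 - 10659} = \frac{4184}{-10658} = 4184 \left(- \frac{1}{10658}\right) = - \frac{2092}{5329}$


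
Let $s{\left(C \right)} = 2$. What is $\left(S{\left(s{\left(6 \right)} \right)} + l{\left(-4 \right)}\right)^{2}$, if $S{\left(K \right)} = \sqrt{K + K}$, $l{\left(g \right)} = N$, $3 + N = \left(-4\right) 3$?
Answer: $169$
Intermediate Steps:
$N = -15$ ($N = -3 - 12 = -15$)
$l{\left(g \right)} = -15$
$S{\left(K \right)} = \sqrt{2} \sqrt{K}$ ($S{\left(K \right)} = \sqrt{2 K} = \sqrt{2} \sqrt{K}$)
$\left(S{\left(s{\left(6 \right)} \right)} + l{\left(-4 \right)}\right)^{2} = \left(\sqrt{2} \sqrt{2} - 15\right)^{2} = \left(2 - 15\right)^{2} = \left(-13\right)^{2} = 169$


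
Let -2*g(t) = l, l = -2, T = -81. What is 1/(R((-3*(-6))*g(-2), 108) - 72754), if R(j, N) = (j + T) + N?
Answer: -1/72709 ≈ -1.3753e-5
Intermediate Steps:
g(t) = 1 (g(t) = -½*(-2) = 1)
R(j, N) = -81 + N + j (R(j, N) = (j - 81) + N = (-81 + j) + N = -81 + N + j)
1/(R((-3*(-6))*g(-2), 108) - 72754) = 1/((-81 + 108 - 3*(-6)*1) - 72754) = 1/((-81 + 108 + 18*1) - 72754) = 1/((-81 + 108 + 18) - 72754) = 1/(45 - 72754) = 1/(-72709) = -1/72709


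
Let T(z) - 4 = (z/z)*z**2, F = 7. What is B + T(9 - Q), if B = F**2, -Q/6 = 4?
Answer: 1142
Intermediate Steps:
Q = -24 (Q = -6*4 = -24)
B = 49 (B = 7**2 = 49)
T(z) = 4 + z**2 (T(z) = 4 + (z/z)*z**2 = 4 + 1*z**2 = 4 + z**2)
B + T(9 - Q) = 49 + (4 + (9 - 1*(-24))**2) = 49 + (4 + (9 + 24)**2) = 49 + (4 + 33**2) = 49 + (4 + 1089) = 49 + 1093 = 1142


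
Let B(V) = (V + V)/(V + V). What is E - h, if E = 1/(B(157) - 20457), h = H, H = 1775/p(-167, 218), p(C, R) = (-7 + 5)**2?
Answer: -9077351/20456 ≈ -443.75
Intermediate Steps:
B(V) = 1 (B(V) = (2*V)/((2*V)) = (2*V)*(1/(2*V)) = 1)
p(C, R) = 4 (p(C, R) = (-2)**2 = 4)
H = 1775/4 ≈ 443.75
h = 1775/4 ≈ 443.75
E = -1/20456 (E = 1/(1 - 20457) = 1/(-20456) = -1/20456 ≈ -4.8885e-5)
E - h = -1/20456 - 1*1775/4 = -1/20456 - 1775/4 = -9077351/20456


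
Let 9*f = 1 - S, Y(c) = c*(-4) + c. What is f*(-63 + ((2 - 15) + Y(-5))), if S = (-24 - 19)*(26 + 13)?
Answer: -102358/9 ≈ -11373.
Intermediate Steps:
S = -1677 (S = -43*39 = -1677)
Y(c) = -3*c (Y(c) = -4*c + c = -3*c)
f = 1678/9 (f = (1 - 1*(-1677))/9 = (1 + 1677)/9 = (⅑)*1678 = 1678/9 ≈ 186.44)
f*(-63 + ((2 - 15) + Y(-5))) = 1678*(-63 + ((2 - 15) - 3*(-5)))/9 = 1678*(-63 + (-13 + 15))/9 = 1678*(-63 + 2)/9 = (1678/9)*(-61) = -102358/9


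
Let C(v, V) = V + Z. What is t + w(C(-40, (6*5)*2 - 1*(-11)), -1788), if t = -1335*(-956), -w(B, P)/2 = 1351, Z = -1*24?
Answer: 1273558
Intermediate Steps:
Z = -24
C(v, V) = -24 + V (C(v, V) = V - 24 = -24 + V)
w(B, P) = -2702 (w(B, P) = -2*1351 = -2702)
t = 1276260
t + w(C(-40, (6*5)*2 - 1*(-11)), -1788) = 1276260 - 2702 = 1273558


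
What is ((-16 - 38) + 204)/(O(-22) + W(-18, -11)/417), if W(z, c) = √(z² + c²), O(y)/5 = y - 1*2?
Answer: -626000400/500800231 - 12510*√445/500800231 ≈ -1.2505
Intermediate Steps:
O(y) = -10 + 5*y (O(y) = 5*(y - 1*2) = 5*(y - 2) = 5*(-2 + y) = -10 + 5*y)
W(z, c) = √(c² + z²)
((-16 - 38) + 204)/(O(-22) + W(-18, -11)/417) = ((-16 - 38) + 204)/((-10 + 5*(-22)) + √((-11)² + (-18)²)/417) = (-54 + 204)/((-10 - 110) + √(121 + 324)*(1/417)) = 150/(-120 + √445*(1/417)) = 150/(-120 + √445/417)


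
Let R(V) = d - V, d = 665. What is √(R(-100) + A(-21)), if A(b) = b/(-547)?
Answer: 2*√57226593/547 ≈ 27.659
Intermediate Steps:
R(V) = 665 - V
A(b) = -b/547 (A(b) = b*(-1/547) = -b/547)
√(R(-100) + A(-21)) = √((665 - 1*(-100)) - 1/547*(-21)) = √((665 + 100) + 21/547) = √(765 + 21/547) = √(418476/547) = 2*√57226593/547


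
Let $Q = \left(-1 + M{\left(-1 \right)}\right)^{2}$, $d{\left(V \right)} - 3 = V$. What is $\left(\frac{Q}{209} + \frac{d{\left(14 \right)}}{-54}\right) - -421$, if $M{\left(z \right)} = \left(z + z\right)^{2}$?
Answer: $\frac{4748339}{11286} \approx 420.73$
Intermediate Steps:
$d{\left(V \right)} = 3 + V$
$M{\left(z \right)} = 4 z^{2}$ ($M{\left(z \right)} = \left(2 z\right)^{2} = 4 z^{2}$)
$Q = 9$ ($Q = \left(-1 + 4 \left(-1\right)^{2}\right)^{2} = \left(-1 + 4 \cdot 1\right)^{2} = \left(-1 + 4\right)^{2} = 3^{2} = 9$)
$\left(\frac{Q}{209} + \frac{d{\left(14 \right)}}{-54}\right) - -421 = \left(\frac{9}{209} + \frac{3 + 14}{-54}\right) - -421 = \left(9 \cdot \frac{1}{209} + 17 \left(- \frac{1}{54}\right)\right) + 421 = \left(\frac{9}{209} - \frac{17}{54}\right) + 421 = - \frac{3067}{11286} + 421 = \frac{4748339}{11286}$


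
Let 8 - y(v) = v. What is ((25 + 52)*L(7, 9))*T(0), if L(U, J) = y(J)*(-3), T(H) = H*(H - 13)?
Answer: 0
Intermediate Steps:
y(v) = 8 - v
T(H) = H*(-13 + H)
L(U, J) = -24 + 3*J (L(U, J) = (8 - J)*(-3) = -24 + 3*J)
((25 + 52)*L(7, 9))*T(0) = ((25 + 52)*(-24 + 3*9))*(0*(-13 + 0)) = (77*(-24 + 27))*(0*(-13)) = (77*3)*0 = 231*0 = 0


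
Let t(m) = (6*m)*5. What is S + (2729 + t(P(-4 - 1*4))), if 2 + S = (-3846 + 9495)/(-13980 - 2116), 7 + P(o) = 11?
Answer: 45819663/16096 ≈ 2846.6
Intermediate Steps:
P(o) = 4 (P(o) = -7 + 11 = 4)
t(m) = 30*m
S = -37841/16096 (S = -2 + (-3846 + 9495)/(-13980 - 2116) = -2 + 5649/(-16096) = -2 + 5649*(-1/16096) = -2 - 5649/16096 = -37841/16096 ≈ -2.3510)
S + (2729 + t(P(-4 - 1*4))) = -37841/16096 + (2729 + 30*4) = -37841/16096 + (2729 + 120) = -37841/16096 + 2849 = 45819663/16096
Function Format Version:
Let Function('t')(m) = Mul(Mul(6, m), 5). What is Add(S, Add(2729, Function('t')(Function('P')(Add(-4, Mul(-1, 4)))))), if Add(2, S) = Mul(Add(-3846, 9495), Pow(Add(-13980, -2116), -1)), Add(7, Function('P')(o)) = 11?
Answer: Rational(45819663, 16096) ≈ 2846.6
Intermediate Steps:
Function('P')(o) = 4 (Function('P')(o) = Add(-7, 11) = 4)
Function('t')(m) = Mul(30, m)
S = Rational(-37841, 16096) (S = Add(-2, Mul(Add(-3846, 9495), Pow(Add(-13980, -2116), -1))) = Add(-2, Mul(5649, Pow(-16096, -1))) = Add(-2, Mul(5649, Rational(-1, 16096))) = Add(-2, Rational(-5649, 16096)) = Rational(-37841, 16096) ≈ -2.3510)
Add(S, Add(2729, Function('t')(Function('P')(Add(-4, Mul(-1, 4)))))) = Add(Rational(-37841, 16096), Add(2729, Mul(30, 4))) = Add(Rational(-37841, 16096), Add(2729, 120)) = Add(Rational(-37841, 16096), 2849) = Rational(45819663, 16096)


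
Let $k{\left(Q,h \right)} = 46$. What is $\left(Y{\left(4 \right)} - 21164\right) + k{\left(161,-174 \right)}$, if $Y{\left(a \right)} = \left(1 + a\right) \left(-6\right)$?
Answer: $-21148$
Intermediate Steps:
$Y{\left(a \right)} = -6 - 6 a$
$\left(Y{\left(4 \right)} - 21164\right) + k{\left(161,-174 \right)} = \left(\left(-6 - 24\right) - 21164\right) + 46 = \left(-30 - 21164\right) + 46 = -21194 + 46 = -21148$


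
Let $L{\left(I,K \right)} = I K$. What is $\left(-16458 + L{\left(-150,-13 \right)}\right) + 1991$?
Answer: $-12517$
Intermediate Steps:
$\left(-16458 + L{\left(-150,-13 \right)}\right) + 1991 = \left(-16458 - -1950\right) + 1991 = \left(-16458 + 1950\right) + 1991 = -14508 + 1991 = -12517$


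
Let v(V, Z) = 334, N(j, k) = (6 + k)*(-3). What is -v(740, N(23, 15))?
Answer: -334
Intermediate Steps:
N(j, k) = -18 - 3*k
-v(740, N(23, 15)) = -1*334 = -334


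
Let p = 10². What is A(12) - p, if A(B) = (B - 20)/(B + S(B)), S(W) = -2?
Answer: -504/5 ≈ -100.80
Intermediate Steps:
A(B) = (-20 + B)/(-2 + B) (A(B) = (B - 20)/(B - 2) = (-20 + B)/(-2 + B))
p = 100
A(12) - p = (-20 + 12)/(-2 + 12) - 1*100 = -8/10 - 100 = (⅒)*(-8) - 100 = -⅘ - 100 = -504/5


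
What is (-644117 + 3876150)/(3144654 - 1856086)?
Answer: 3232033/1288568 ≈ 2.5082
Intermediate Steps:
(-644117 + 3876150)/(3144654 - 1856086) = 3232033/1288568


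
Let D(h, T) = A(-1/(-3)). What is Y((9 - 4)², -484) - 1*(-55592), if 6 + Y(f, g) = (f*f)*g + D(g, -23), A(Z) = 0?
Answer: -246914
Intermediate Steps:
D(h, T) = 0
Y(f, g) = -6 + g*f² (Y(f, g) = -6 + ((f*f)*g + 0) = -6 + (f²*g + 0) = -6 + (g*f² + 0) = -6 + g*f²)
Y((9 - 4)², -484) - 1*(-55592) = (-6 - 484*(9 - 4)⁴) - 1*(-55592) = (-6 - 484*(5²)²) + 55592 = (-6 - 484*25²) + 55592 = (-6 - 484*625) + 55592 = (-6 - 302500) + 55592 = -302506 + 55592 = -246914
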